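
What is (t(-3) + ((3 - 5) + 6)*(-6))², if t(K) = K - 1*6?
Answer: 1089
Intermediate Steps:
t(K) = -6 + K (t(K) = K - 6 = -6 + K)
(t(-3) + ((3 - 5) + 6)*(-6))² = ((-6 - 3) + ((3 - 5) + 6)*(-6))² = (-9 + (-2 + 6)*(-6))² = (-9 + 4*(-6))² = (-9 - 24)² = (-33)² = 1089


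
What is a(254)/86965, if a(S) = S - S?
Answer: 0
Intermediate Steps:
a(S) = 0
a(254)/86965 = 0/86965 = 0*(1/86965) = 0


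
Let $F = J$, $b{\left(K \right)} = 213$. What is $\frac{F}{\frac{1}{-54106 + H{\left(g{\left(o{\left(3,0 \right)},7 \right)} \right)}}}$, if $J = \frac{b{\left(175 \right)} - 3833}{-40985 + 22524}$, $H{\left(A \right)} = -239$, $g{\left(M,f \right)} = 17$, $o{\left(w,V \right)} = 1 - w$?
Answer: $- \frac{196728900}{18461} \approx -10656.0$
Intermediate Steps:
$J = \frac{3620}{18461}$ ($J = \frac{213 - 3833}{-40985 + 22524} = - \frac{3620}{-18461} = \left(-3620\right) \left(- \frac{1}{18461}\right) = \frac{3620}{18461} \approx 0.19609$)
$F = \frac{3620}{18461} \approx 0.19609$
$\frac{F}{\frac{1}{-54106 + H{\left(g{\left(o{\left(3,0 \right)},7 \right)} \right)}}} = \frac{3620}{18461 \frac{1}{-54106 - 239}} = \frac{3620}{18461 \frac{1}{-54345}} = \frac{3620}{18461 \left(- \frac{1}{54345}\right)} = \frac{3620}{18461} \left(-54345\right) = - \frac{196728900}{18461}$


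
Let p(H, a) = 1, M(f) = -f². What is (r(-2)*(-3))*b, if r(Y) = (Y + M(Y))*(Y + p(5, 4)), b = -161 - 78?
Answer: 4302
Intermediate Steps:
b = -239
r(Y) = (1 + Y)*(Y - Y²) (r(Y) = (Y - Y²)*(Y + 1) = (Y - Y²)*(1 + Y) = (1 + Y)*(Y - Y²))
(r(-2)*(-3))*b = ((-2 - 1*(-2)³)*(-3))*(-239) = ((-2 - 1*(-8))*(-3))*(-239) = ((-2 + 8)*(-3))*(-239) = (6*(-3))*(-239) = -18*(-239) = 4302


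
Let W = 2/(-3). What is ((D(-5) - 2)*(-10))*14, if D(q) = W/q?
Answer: 784/3 ≈ 261.33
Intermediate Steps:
W = -2/3 (W = 2*(-1/3) = -2/3 ≈ -0.66667)
D(q) = -2/(3*q)
((D(-5) - 2)*(-10))*14 = ((-2/3/(-5) - 2)*(-10))*14 = ((-2/3*(-1/5) - 2)*(-10))*14 = ((2/15 - 2)*(-10))*14 = -28/15*(-10)*14 = (56/3)*14 = 784/3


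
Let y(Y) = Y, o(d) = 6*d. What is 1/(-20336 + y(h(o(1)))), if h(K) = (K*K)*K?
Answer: -1/20120 ≈ -4.9702e-5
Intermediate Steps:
h(K) = K³ (h(K) = K²*K = K³)
1/(-20336 + y(h(o(1)))) = 1/(-20336 + (6*1)³) = 1/(-20336 + 6³) = 1/(-20336 + 216) = 1/(-20120) = -1/20120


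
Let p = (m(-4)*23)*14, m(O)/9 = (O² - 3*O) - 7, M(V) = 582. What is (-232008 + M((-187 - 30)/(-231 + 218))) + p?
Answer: -170568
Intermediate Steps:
m(O) = -63 - 27*O + 9*O² (m(O) = 9*((O² - 3*O) - 7) = 9*(-7 + O² - 3*O) = -63 - 27*O + 9*O²)
p = 60858 (p = ((-63 - 27*(-4) + 9*(-4)²)*23)*14 = ((-63 + 108 + 9*16)*23)*14 = ((-63 + 108 + 144)*23)*14 = (189*23)*14 = 4347*14 = 60858)
(-232008 + M((-187 - 30)/(-231 + 218))) + p = (-232008 + 582) + 60858 = -231426 + 60858 = -170568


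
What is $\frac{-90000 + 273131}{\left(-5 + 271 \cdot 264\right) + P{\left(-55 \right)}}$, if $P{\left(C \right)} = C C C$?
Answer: $- \frac{183131}{94836} \approx -1.931$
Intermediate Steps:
$P{\left(C \right)} = C^{3}$ ($P{\left(C \right)} = C^{2} C = C^{3}$)
$\frac{-90000 + 273131}{\left(-5 + 271 \cdot 264\right) + P{\left(-55 \right)}} = \frac{-90000 + 273131}{\left(-5 + 271 \cdot 264\right) + \left(-55\right)^{3}} = \frac{183131}{\left(-5 + 71544\right) - 166375} = \frac{183131}{71539 - 166375} = \frac{183131}{-94836} = 183131 \left(- \frac{1}{94836}\right) = - \frac{183131}{94836}$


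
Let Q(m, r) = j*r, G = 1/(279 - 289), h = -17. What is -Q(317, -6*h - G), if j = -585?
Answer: 119457/2 ≈ 59729.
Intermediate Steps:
G = -1/10 (G = 1/(-10) = -1/10 ≈ -0.10000)
Q(m, r) = -585*r
-Q(317, -6*h - G) = -(-585)*(-6*(-17) - 1*(-1/10)) = -(-585)*(102 + 1/10) = -(-585)*1021/10 = -1*(-119457/2) = 119457/2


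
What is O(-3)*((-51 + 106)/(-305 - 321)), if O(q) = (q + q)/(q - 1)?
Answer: -165/1252 ≈ -0.13179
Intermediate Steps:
O(q) = 2*q/(-1 + q) (O(q) = (2*q)/(-1 + q) = 2*q/(-1 + q))
O(-3)*((-51 + 106)/(-305 - 321)) = (2*(-3)/(-1 - 3))*((-51 + 106)/(-305 - 321)) = (2*(-3)/(-4))*(55/(-626)) = (2*(-3)*(-¼))*(55*(-1/626)) = (3/2)*(-55/626) = -165/1252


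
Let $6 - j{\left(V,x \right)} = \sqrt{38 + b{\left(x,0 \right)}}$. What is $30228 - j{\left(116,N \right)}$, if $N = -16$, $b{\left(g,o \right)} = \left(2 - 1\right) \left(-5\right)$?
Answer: $30222 + \sqrt{33} \approx 30228.0$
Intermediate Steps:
$b{\left(g,o \right)} = -5$ ($b{\left(g,o \right)} = 1 \left(-5\right) = -5$)
$j{\left(V,x \right)} = 6 - \sqrt{33}$ ($j{\left(V,x \right)} = 6 - \sqrt{38 - 5} = 6 - \sqrt{33}$)
$30228 - j{\left(116,N \right)} = 30228 - \left(6 - \sqrt{33}\right) = 30222 + \sqrt{33}$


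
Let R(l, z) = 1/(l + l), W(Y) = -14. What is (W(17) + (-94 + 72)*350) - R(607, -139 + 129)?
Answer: -9364797/1214 ≈ -7714.0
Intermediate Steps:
R(l, z) = 1/(2*l)
(W(17) + (-94 + 72)*350) - R(607, -139 + 129) = (-14 + (-94 + 72)*350) - 1/(2*607) = (-14 - 22*350) - 1/(2*607) = (-14 - 7700) - 1*1/1214 = -7714 - 1/1214 = -9364797/1214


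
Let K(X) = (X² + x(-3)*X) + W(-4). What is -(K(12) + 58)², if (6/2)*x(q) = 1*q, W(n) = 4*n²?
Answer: -64516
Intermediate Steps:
x(q) = q/3 (x(q) = (1*q)/3 = q/3)
K(X) = 64 + X² - X (K(X) = (X² + ((⅓)*(-3))*X) + 4*(-4)² = (X² - X) + 4*16 = (X² - X) + 64 = 64 + X² - X)
-(K(12) + 58)² = -((64 + 12² - 1*12) + 58)² = -((64 + 144 - 12) + 58)² = -(196 + 58)² = -1*254² = -1*64516 = -64516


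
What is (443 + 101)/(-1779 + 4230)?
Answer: 544/2451 ≈ 0.22195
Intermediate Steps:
(443 + 101)/(-1779 + 4230) = 544/2451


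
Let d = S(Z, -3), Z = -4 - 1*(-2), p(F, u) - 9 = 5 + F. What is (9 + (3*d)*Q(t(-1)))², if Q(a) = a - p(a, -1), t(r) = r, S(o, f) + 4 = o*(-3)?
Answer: 5625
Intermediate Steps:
p(F, u) = 14 + F (p(F, u) = 9 + (5 + F) = 14 + F)
Z = -2 (Z = -4 + 2 = -2)
S(o, f) = -4 - 3*o (S(o, f) = -4 + o*(-3) = -4 - 3*o)
d = 2 (d = -4 - 3*(-2) = -4 + 6 = 2)
Q(a) = -14 (Q(a) = a - (14 + a) = a + (-14 - a) = -14)
(9 + (3*d)*Q(t(-1)))² = (9 + (3*2)*(-14))² = (9 + 6*(-14))² = (9 - 84)² = (-75)² = 5625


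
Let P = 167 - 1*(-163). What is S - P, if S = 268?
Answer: -62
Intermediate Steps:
P = 330 (P = 167 + 163 = 330)
S - P = 268 - 1*330 = 268 - 330 = -62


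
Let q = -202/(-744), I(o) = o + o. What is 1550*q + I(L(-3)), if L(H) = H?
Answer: 2489/6 ≈ 414.83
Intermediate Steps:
I(o) = 2*o
q = 101/372 (q = -202*(-1/744) = 101/372 ≈ 0.27151)
1550*q + I(L(-3)) = 1550*(101/372) + 2*(-3) = 2525/6 - 6 = 2489/6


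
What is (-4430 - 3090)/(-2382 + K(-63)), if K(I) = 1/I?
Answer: 473760/150067 ≈ 3.1570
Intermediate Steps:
(-4430 - 3090)/(-2382 + K(-63)) = (-4430 - 3090)/(-2382 + 1/(-63)) = -7520/(-2382 - 1/63) = -7520/(-150067/63) = -7520*(-63/150067) = 473760/150067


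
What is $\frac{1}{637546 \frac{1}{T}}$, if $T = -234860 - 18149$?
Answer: $- \frac{253009}{637546} \approx -0.39685$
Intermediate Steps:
$T = -253009$ ($T = -234860 - 18149 = -253009$)
$\frac{1}{637546 \frac{1}{T}} = \frac{1}{637546 \frac{1}{-253009}} = \frac{1}{637546 \left(- \frac{1}{253009}\right)} = \frac{1}{- \frac{637546}{253009}} = - \frac{253009}{637546}$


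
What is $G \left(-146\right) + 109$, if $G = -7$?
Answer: $1131$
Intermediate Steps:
$G \left(-146\right) + 109 = \left(-7\right) \left(-146\right) + 109 = 1022 + 109 = 1131$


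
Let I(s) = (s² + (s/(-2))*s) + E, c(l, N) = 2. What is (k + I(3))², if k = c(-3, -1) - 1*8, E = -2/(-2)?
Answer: ¼ ≈ 0.25000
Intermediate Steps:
E = 1 (E = -2*(-½) = 1)
I(s) = 1 + s²/2 (I(s) = (s² + (s/(-2))*s) + 1 = (s² + (s*(-½))*s) + 1 = (s² + (-s/2)*s) + 1 = (s² - s²/2) + 1 = s²/2 + 1 = 1 + s²/2)
k = -6 (k = 2 - 1*8 = 2 - 8 = -6)
(k + I(3))² = (-6 + (1 + (½)*3²))² = (-6 + (1 + (½)*9))² = (-6 + (1 + 9/2))² = (-6 + 11/2)² = (-½)² = ¼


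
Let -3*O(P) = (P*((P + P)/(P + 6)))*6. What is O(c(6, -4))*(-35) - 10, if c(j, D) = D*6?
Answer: -4490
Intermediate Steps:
c(j, D) = 6*D
O(P) = -4*P²/(6 + P) (O(P) = -P*((P + P)/(P + 6))*6/3 = -P*((2*P)/(6 + P))*6/3 = -P*(2*P/(6 + P))*6/3 = -2*P²/(6 + P)*6/3 = -4*P²/(6 + P))
O(c(6, -4))*(-35) - 10 = -4*(6*(-4))²/(6 + 6*(-4))*(-35) - 10 = -4*(-24)²/(6 - 24)*(-35) - 10 = -4*576/(-18)*(-35) - 10 = -4*576*(-1/18)*(-35) - 10 = 128*(-35) - 10 = -4480 - 10 = -4490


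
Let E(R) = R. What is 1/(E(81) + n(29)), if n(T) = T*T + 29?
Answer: 1/951 ≈ 0.0010515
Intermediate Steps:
n(T) = 29 + T² (n(T) = T² + 29 = 29 + T²)
1/(E(81) + n(29)) = 1/(81 + (29 + 29²)) = 1/(81 + (29 + 841)) = 1/(81 + 870) = 1/951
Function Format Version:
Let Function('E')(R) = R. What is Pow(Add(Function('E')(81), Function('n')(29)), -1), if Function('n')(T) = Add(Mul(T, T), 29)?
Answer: Rational(1, 951) ≈ 0.0010515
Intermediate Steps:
Function('n')(T) = Add(29, Pow(T, 2)) (Function('n')(T) = Add(Pow(T, 2), 29) = Add(29, Pow(T, 2)))
Pow(Add(Function('E')(81), Function('n')(29)), -1) = Pow(Add(81, Add(29, Pow(29, 2))), -1) = Pow(Add(81, Add(29, 841)), -1) = Pow(Add(81, 870), -1) = Pow(951, -1) = Rational(1, 951)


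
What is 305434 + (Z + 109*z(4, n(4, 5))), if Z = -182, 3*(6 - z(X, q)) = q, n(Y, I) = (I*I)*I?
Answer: 904093/3 ≈ 3.0136e+5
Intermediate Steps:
n(Y, I) = I³ (n(Y, I) = I²*I = I³)
z(X, q) = 6 - q/3
305434 + (Z + 109*z(4, n(4, 5))) = 305434 + (-182 + 109*(6 - ⅓*5³)) = 305434 + (-182 + 109*(6 - ⅓*125)) = 305434 + (-182 + 109*(6 - 125/3)) = 305434 + (-182 + 109*(-107/3)) = 305434 + (-182 - 11663/3) = 305434 - 12209/3 = 904093/3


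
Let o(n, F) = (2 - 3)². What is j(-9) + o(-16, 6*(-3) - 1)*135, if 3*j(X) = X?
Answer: 132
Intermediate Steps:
j(X) = X/3
o(n, F) = 1 (o(n, F) = (-1)² = 1)
j(-9) + o(-16, 6*(-3) - 1)*135 = (⅓)*(-9) + 1*135 = -3 + 135 = 132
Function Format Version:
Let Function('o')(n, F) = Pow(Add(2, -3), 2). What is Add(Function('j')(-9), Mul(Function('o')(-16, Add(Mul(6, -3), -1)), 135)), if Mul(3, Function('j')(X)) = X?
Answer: 132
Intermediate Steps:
Function('j')(X) = Mul(Rational(1, 3), X)
Function('o')(n, F) = 1 (Function('o')(n, F) = Pow(-1, 2) = 1)
Add(Function('j')(-9), Mul(Function('o')(-16, Add(Mul(6, -3), -1)), 135)) = Add(Mul(Rational(1, 3), -9), Mul(1, 135)) = Add(-3, 135) = 132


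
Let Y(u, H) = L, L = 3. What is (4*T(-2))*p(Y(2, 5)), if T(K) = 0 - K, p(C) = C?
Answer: 24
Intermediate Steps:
Y(u, H) = 3
T(K) = -K
(4*T(-2))*p(Y(2, 5)) = (4*(-1*(-2)))*3 = (4*2)*3 = 8*3 = 24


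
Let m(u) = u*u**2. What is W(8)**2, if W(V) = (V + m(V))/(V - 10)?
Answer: 67600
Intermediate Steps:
m(u) = u**3
W(V) = (V + V**3)/(-10 + V) (W(V) = (V + V**3)/(V - 10) = (V + V**3)/(-10 + V))
W(8)**2 = ((8 + 8**3)/(-10 + 8))**2 = ((8 + 512)/(-2))**2 = (-1/2*520)**2 = (-260)**2 = 67600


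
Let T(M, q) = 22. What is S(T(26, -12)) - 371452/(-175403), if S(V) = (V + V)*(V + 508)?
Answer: 4090769412/175403 ≈ 23322.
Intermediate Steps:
S(V) = 2*V*(508 + V) (S(V) = (2*V)*(508 + V) = 2*V*(508 + V))
S(T(26, -12)) - 371452/(-175403) = 2*22*(508 + 22) - 371452/(-175403) = 2*22*530 - 371452*(-1/175403) = 23320 + 371452/175403 = 4090769412/175403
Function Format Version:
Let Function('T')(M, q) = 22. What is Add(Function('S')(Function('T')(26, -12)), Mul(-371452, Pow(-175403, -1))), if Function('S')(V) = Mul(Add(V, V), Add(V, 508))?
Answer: Rational(4090769412, 175403) ≈ 23322.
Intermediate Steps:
Function('S')(V) = Mul(2, V, Add(508, V)) (Function('S')(V) = Mul(Mul(2, V), Add(508, V)) = Mul(2, V, Add(508, V)))
Add(Function('S')(Function('T')(26, -12)), Mul(-371452, Pow(-175403, -1))) = Add(Mul(2, 22, Add(508, 22)), Mul(-371452, Pow(-175403, -1))) = Add(Mul(2, 22, 530), Mul(-371452, Rational(-1, 175403))) = Add(23320, Rational(371452, 175403)) = Rational(4090769412, 175403)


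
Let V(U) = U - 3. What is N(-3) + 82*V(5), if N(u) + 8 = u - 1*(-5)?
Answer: 158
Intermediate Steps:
N(u) = -3 + u (N(u) = -8 + (u - 1*(-5)) = -8 + (u + 5) = -8 + (5 + u) = -3 + u)
V(U) = -3 + U
N(-3) + 82*V(5) = (-3 - 3) + 82*(-3 + 5) = -6 + 82*2 = -6 + 164 = 158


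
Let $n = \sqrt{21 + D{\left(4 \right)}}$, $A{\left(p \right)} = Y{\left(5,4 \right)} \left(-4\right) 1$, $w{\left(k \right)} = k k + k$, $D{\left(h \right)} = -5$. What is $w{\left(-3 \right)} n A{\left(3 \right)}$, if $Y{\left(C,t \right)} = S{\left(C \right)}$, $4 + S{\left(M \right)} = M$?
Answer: $-96$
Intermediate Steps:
$w{\left(k \right)} = k + k^{2}$ ($w{\left(k \right)} = k^{2} + k = k + k^{2}$)
$S{\left(M \right)} = -4 + M$
$Y{\left(C,t \right)} = -4 + C$
$A{\left(p \right)} = -4$ ($A{\left(p \right)} = \left(-4 + 5\right) \left(-4\right) 1 = 1 \left(-4\right) 1 = \left(-4\right) 1 = -4$)
$n = 4$ ($n = \sqrt{21 - 5} = \sqrt{16} = 4$)
$w{\left(-3 \right)} n A{\left(3 \right)} = - 3 \left(1 - 3\right) 4 \left(-4\right) = \left(-3\right) \left(-2\right) 4 \left(-4\right) = 6 \cdot 4 \left(-4\right) = 24 \left(-4\right) = -96$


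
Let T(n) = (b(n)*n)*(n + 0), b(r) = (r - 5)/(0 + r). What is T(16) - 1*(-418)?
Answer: 594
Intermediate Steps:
b(r) = (-5 + r)/r
T(n) = n*(-5 + n) (T(n) = (((-5 + n)/n)*n)*(n + 0) = (-5 + n)*n = n*(-5 + n))
T(16) - 1*(-418) = 16*(-5 + 16) - 1*(-418) = 16*11 + 418 = 176 + 418 = 594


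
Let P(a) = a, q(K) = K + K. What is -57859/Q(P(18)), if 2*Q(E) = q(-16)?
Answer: 57859/16 ≈ 3616.2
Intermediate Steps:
q(K) = 2*K
Q(E) = -16 (Q(E) = (2*(-16))/2 = (1/2)*(-32) = -16)
-57859/Q(P(18)) = -57859/(-16) = -57859*(-1/16) = 57859/16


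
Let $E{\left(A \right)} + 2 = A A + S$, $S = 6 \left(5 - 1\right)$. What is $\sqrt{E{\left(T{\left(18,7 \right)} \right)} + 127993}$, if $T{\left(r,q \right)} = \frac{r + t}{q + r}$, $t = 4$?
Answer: $\frac{\sqrt{80009859}}{25} \approx 357.79$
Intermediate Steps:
$S = 24$ ($S = 6 \cdot 4 = 24$)
$T{\left(r,q \right)} = \frac{4 + r}{q + r}$ ($T{\left(r,q \right)} = \frac{r + 4}{q + r} = \frac{4 + r}{q + r}$)
$E{\left(A \right)} = 22 + A^{2}$ ($E{\left(A \right)} = -2 + \left(A A + 24\right) = -2 + \left(A^{2} + 24\right) = -2 + \left(24 + A^{2}\right) = 22 + A^{2}$)
$\sqrt{E{\left(T{\left(18,7 \right)} \right)} + 127993} = \sqrt{\left(22 + \left(\frac{4 + 18}{7 + 18}\right)^{2}\right) + 127993} = \sqrt{\left(22 + \left(\frac{1}{25} \cdot 22\right)^{2}\right) + 127993} = \sqrt{\left(22 + \left(\frac{22}{25}\right)^{2}\right) + 127993} = \sqrt{\left(22 + \frac{484}{625}\right) + 127993} = \sqrt{\frac{14234}{625} + 127993} = \sqrt{\frac{80009859}{625}} = \frac{\sqrt{80009859}}{25}$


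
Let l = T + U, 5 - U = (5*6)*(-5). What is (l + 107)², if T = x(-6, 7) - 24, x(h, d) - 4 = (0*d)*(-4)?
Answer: 58564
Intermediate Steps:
x(h, d) = 4 (x(h, d) = 4 + (0*d)*(-4) = 4 + 0*(-4) = 4 + 0 = 4)
T = -20 (T = 4 - 24 = -20)
U = 155 (U = 5 - 5*6*(-5) = 5 - 30*(-5) = 5 - 1*(-150) = 5 + 150 = 155)
l = 135 (l = -20 + 155 = 135)
(l + 107)² = (135 + 107)² = 242² = 58564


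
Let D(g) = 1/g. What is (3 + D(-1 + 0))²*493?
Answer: 1972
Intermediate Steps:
D(g) = 1/g
(3 + D(-1 + 0))²*493 = (3 + 1/(-1 + 0))²*493 = (3 + 1/(-1))²*493 = (3 - 1)²*493 = 2²*493 = 4*493 = 1972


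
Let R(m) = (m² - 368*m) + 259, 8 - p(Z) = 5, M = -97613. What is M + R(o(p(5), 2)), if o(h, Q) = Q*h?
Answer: -99526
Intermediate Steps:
p(Z) = 3 (p(Z) = 8 - 1*5 = 8 - 5 = 3)
R(m) = 259 + m² - 368*m
M + R(o(p(5), 2)) = -97613 + (259 + (2*3)² - 736*3) = -97613 + (259 + 6² - 368*6) = -97613 + (259 + 36 - 2208) = -97613 - 1913 = -99526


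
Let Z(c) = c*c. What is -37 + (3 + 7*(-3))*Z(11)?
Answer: -2215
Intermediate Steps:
Z(c) = c²
-37 + (3 + 7*(-3))*Z(11) = -37 + (3 + 7*(-3))*11² = -37 + (3 - 21)*121 = -37 - 18*121 = -37 - 2178 = -2215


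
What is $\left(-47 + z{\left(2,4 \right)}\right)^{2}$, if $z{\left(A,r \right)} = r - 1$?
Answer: $1936$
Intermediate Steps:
$z{\left(A,r \right)} = -1 + r$ ($z{\left(A,r \right)} = r - 1 = -1 + r$)
$\left(-47 + z{\left(2,4 \right)}\right)^{2} = \left(-47 + \left(-1 + 4\right)\right)^{2} = \left(-47 + 3\right)^{2} = \left(-44\right)^{2} = 1936$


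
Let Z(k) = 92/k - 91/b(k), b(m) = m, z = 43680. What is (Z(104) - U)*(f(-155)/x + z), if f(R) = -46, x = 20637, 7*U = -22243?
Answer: 115846970722767/834652 ≈ 1.3880e+8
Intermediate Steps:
U = -22243/7 (U = (⅐)*(-22243) = -22243/7 ≈ -3177.6)
Z(k) = 1/k (Z(k) = 92/k - 91/k = 1/k)
(Z(104) - U)*(f(-155)/x + z) = (1/104 - 1*(-22243/7))*(-46/20637 + 43680) = (1/104 + 22243/7)*(-46*1/20637 + 43680) = 2313279*(-46/20637 + 43680)/728 = (2313279/728)*(901424114/20637) = 115846970722767/834652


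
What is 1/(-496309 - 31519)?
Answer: -1/527828 ≈ -1.8946e-6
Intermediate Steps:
1/(-496309 - 31519) = 1/(-527828) = -1/527828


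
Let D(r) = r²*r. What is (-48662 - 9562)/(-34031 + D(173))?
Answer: -9704/857281 ≈ -0.011320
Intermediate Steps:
D(r) = r³
(-48662 - 9562)/(-34031 + D(173)) = (-48662 - 9562)/(-34031 + 173³) = -58224/(-34031 + 5177717) = -58224/5143686 = -58224*1/5143686 = -9704/857281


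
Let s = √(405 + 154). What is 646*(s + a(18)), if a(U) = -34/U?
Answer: -10982/9 + 646*√559 ≈ 14053.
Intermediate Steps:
s = √559 ≈ 23.643
646*(s + a(18)) = 646*(√559 - 34/18) = 646*(√559 - 34*1/18) = 646*(√559 - 17/9) = 646*(-17/9 + √559) = -10982/9 + 646*√559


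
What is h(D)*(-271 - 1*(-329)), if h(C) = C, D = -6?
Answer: -348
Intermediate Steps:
h(D)*(-271 - 1*(-329)) = -6*(-271 - 1*(-329)) = -6*(-271 + 329) = -6*58 = -348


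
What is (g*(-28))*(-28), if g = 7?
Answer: 5488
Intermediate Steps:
(g*(-28))*(-28) = (7*(-28))*(-28) = -196*(-28) = 5488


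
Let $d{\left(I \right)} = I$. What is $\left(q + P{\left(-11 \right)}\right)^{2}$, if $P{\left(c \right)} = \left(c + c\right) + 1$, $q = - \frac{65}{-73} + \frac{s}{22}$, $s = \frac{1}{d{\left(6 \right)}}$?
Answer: $\frac{37520852209}{92852496} \approx 404.09$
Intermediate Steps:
$s = \frac{1}{6} \approx 0.16667$
$q = \frac{8653}{9636}$ ($q = - \frac{65}{-73} + \frac{1}{6 \cdot 22} = \left(-65\right) \left(- \frac{1}{73}\right) + \frac{1}{6} \cdot \frac{1}{22} = \frac{65}{73} + \frac{1}{132} = \frac{8653}{9636} \approx 0.89799$)
$P{\left(c \right)} = 1 + 2 c$ ($P{\left(c \right)} = 2 c + 1 = 1 + 2 c$)
$\left(q + P{\left(-11 \right)}\right)^{2} = \left(\frac{8653}{9636} + \left(1 + 2 \left(-11\right)\right)\right)^{2} = \left(\frac{8653}{9636} + \left(1 - 22\right)\right)^{2} = \left(\frac{8653}{9636} - 21\right)^{2} = \left(- \frac{193703}{9636}\right)^{2} = \frac{37520852209}{92852496}$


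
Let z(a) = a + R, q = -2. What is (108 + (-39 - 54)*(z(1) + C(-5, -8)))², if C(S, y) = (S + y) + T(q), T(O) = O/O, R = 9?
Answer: 86436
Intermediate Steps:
T(O) = 1
C(S, y) = 1 + S + y (C(S, y) = (S + y) + 1 = 1 + S + y)
z(a) = 9 + a (z(a) = a + 9 = 9 + a)
(108 + (-39 - 54)*(z(1) + C(-5, -8)))² = (108 + (-39 - 54)*((9 + 1) + (1 - 5 - 8)))² = (108 - 93*(10 - 12))² = (108 - 93*(-2))² = (108 + 186)² = 294² = 86436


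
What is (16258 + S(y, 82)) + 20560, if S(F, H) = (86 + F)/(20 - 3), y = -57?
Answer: 625935/17 ≈ 36820.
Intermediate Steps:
S(F, H) = 86/17 + F/17 (S(F, H) = (86 + F)/17 = (86 + F)*(1/17) = 86/17 + F/17)
(16258 + S(y, 82)) + 20560 = (16258 + (86/17 + (1/17)*(-57))) + 20560 = (16258 + (86/17 - 57/17)) + 20560 = (16258 + 29/17) + 20560 = 276415/17 + 20560 = 625935/17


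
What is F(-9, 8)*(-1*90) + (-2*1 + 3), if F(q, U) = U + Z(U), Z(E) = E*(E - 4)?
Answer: -3599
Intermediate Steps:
Z(E) = E*(-4 + E)
F(q, U) = U + U*(-4 + U)
F(-9, 8)*(-1*90) + (-2*1 + 3) = (8*(-3 + 8))*(-1*90) + (-2*1 + 3) = (8*5)*(-90) + (-2 + 3) = 40*(-90) + 1 = -3600 + 1 = -3599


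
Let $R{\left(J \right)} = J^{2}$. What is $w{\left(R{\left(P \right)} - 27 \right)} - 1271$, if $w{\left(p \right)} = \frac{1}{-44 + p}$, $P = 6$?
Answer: $- \frac{44486}{35} \approx -1271.0$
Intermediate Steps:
$w{\left(R{\left(P \right)} - 27 \right)} - 1271 = \frac{1}{-44 - \left(27 - 6^{2}\right)} - 1271 = \frac{1}{-44 + \left(36 - 27\right)} - 1271 = \frac{1}{-44 + 9} - 1271 = \frac{1}{-35} - 1271 = - \frac{1}{35} - 1271 = - \frac{44486}{35}$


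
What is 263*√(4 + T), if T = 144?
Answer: 526*√37 ≈ 3199.5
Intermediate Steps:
263*√(4 + T) = 263*√(4 + 144) = 263*√148 = 263*(2*√37) = 526*√37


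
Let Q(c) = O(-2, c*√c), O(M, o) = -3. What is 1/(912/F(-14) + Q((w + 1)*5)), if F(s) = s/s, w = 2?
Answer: 1/909 ≈ 0.0011001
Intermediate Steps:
F(s) = 1
Q(c) = -3
1/(912/F(-14) + Q((w + 1)*5)) = 1/(912/1 - 3) = 1/(912*1 - 3) = 1/(912 - 3) = 1/909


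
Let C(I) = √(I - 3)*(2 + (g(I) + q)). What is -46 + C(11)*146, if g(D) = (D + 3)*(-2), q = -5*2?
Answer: -46 - 10512*√2 ≈ -14912.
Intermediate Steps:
q = -10
g(D) = -6 - 2*D (g(D) = (3 + D)*(-2) = -6 - 2*D)
C(I) = √(-3 + I)*(-14 - 2*I) (C(I) = √(I - 3)*(2 + ((-6 - 2*I) - 10)) = √(-3 + I)*(2 + (-16 - 2*I)) = √(-3 + I)*(-14 - 2*I))
-46 + C(11)*146 = -46 + (2*√(-3 + 11)*(-7 - 1*11))*146 = -46 + (2*√8*(-7 - 11))*146 = -46 + (2*(2*√2)*(-18))*146 = -46 - 72*√2*146 = -46 - 10512*√2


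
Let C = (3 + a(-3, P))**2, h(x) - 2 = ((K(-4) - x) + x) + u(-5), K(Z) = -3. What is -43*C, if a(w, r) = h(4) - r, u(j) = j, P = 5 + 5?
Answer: -7267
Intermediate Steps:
P = 10
h(x) = -6 (h(x) = 2 + (((-3 - x) + x) - 5) = 2 + (-3 - 5) = 2 - 8 = -6)
a(w, r) = -6 - r
C = 169 (C = (3 + (-6 - 1*10))**2 = (3 + (-6 - 10))**2 = (3 - 16)**2 = (-13)**2 = 169)
-43*C = -43*169 = -7267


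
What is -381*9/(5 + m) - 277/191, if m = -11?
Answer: 217759/382 ≈ 570.05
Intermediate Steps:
-381*9/(5 + m) - 277/191 = -381*9/(5 - 11) - 277/191 = -381/((⅑)*(-6)) - 277*1/191 = -381/(-⅔) - 277/191 = -381*(-3/2) - 277/191 = 1143/2 - 277/191 = 217759/382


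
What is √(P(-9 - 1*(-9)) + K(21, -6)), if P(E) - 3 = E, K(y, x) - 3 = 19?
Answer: 5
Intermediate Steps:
K(y, x) = 22 (K(y, x) = 3 + 19 = 22)
P(E) = 3 + E
√(P(-9 - 1*(-9)) + K(21, -6)) = √((3 + (-9 - 1*(-9))) + 22) = √((3 + (-9 + 9)) + 22) = √((3 + 0) + 22) = √(3 + 22) = √25 = 5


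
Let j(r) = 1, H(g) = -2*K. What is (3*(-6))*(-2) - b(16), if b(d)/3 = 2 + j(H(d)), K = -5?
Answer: 27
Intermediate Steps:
H(g) = 10 (H(g) = -2*(-5) = 10)
b(d) = 9 (b(d) = 3*(2 + 1) = 3*3 = 9)
(3*(-6))*(-2) - b(16) = (3*(-6))*(-2) - 1*9 = -18*(-2) - 9 = 36 - 9 = 27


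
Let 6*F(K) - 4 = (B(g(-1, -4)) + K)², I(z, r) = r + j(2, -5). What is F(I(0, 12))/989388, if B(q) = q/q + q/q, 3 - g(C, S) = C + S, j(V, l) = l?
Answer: 85/5936328 ≈ 1.4319e-5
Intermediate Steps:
g(C, S) = 3 - C - S (g(C, S) = 3 - (C + S) = 3 + (-C - S) = 3 - C - S)
B(q) = 2 (B(q) = 1 + 1 = 2)
I(z, r) = -5 + r (I(z, r) = r - 5 = -5 + r)
F(K) = ⅔ + (2 + K)²/6
F(I(0, 12))/989388 = (⅔ + (2 + (-5 + 12))²/6)/989388 = (⅔ + (2 + 7)²/6)*(1/989388) = (⅔ + (⅙)*9²)*(1/989388) = (⅔ + (⅙)*81)*(1/989388) = (⅔ + 27/2)*(1/989388) = (85/6)*(1/989388) = 85/5936328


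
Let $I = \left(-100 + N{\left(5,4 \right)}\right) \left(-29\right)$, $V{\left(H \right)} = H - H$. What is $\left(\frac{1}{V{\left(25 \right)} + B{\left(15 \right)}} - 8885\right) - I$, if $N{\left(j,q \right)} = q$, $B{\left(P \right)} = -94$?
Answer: $- \frac{1096887}{94} \approx -11669.0$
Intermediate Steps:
$V{\left(H \right)} = 0$
$I = 2784$ ($I = \left(-100 + 4\right) \left(-29\right) = \left(-96\right) \left(-29\right) = 2784$)
$\left(\frac{1}{V{\left(25 \right)} + B{\left(15 \right)}} - 8885\right) - I = \left(\frac{1}{0 - 94} - 8885\right) - 2784 = \left(\frac{1}{-94} - 8885\right) - 2784 = \left(- \frac{1}{94} - 8885\right) - 2784 = - \frac{835191}{94} - 2784 = - \frac{1096887}{94}$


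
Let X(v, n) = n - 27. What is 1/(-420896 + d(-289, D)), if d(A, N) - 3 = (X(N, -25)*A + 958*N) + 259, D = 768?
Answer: 1/330138 ≈ 3.0290e-6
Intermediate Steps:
X(v, n) = -27 + n
d(A, N) = 262 - 52*A + 958*N (d(A, N) = 3 + (((-27 - 25)*A + 958*N) + 259) = 3 + ((-52*A + 958*N) + 259) = 3 + (259 - 52*A + 958*N) = 262 - 52*A + 958*N)
1/(-420896 + d(-289, D)) = 1/(-420896 + (262 - 52*(-289) + 958*768)) = 1/(-420896 + (262 + 15028 + 735744)) = 1/(-420896 + 751034) = 1/330138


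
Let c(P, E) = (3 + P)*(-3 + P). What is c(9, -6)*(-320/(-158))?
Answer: 11520/79 ≈ 145.82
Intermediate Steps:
c(P, E) = (-3 + P)*(3 + P)
c(9, -6)*(-320/(-158)) = (-9 + 9²)*(-320/(-158)) = (-9 + 81)*(-320*(-1/158)) = 72*(160/79) = 11520/79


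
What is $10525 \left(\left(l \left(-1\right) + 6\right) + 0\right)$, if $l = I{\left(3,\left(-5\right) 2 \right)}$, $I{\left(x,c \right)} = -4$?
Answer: $105250$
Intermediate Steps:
$l = -4$
$10525 \left(\left(l \left(-1\right) + 6\right) + 0\right) = 10525 \left(\left(\left(-4\right) \left(-1\right) + 6\right) + 0\right) = 10525 \left(\left(4 + 6\right) + 0\right) = 10525 \left(10 + 0\right) = 10525 \cdot 10 = 105250$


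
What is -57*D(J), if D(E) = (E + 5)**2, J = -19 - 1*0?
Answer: -11172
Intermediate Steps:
J = -19 (J = -19 + 0 = -19)
D(E) = (5 + E)**2
-57*D(J) = -57*(5 - 19)**2 = -57*(-14)**2 = -57*196 = -11172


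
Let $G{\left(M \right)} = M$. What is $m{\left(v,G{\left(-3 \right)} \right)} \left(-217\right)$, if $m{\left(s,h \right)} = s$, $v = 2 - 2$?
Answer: $0$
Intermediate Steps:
$v = 0$ ($v = 2 - 2 = 0$)
$m{\left(v,G{\left(-3 \right)} \right)} \left(-217\right) = 0 \left(-217\right) = 0$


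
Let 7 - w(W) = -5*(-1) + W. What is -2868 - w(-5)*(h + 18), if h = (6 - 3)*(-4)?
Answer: -2910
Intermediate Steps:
h = -12 (h = 3*(-4) = -12)
w(W) = 2 - W (w(W) = 7 - (-5*(-1) + W) = 7 - (5 + W) = 7 + (-5 - W) = 2 - W)
-2868 - w(-5)*(h + 18) = -2868 - (2 - 1*(-5))*(-12 + 18) = -2868 - (2 + 5)*6 = -2868 - 7*6 = -2868 - 1*42 = -2868 - 42 = -2910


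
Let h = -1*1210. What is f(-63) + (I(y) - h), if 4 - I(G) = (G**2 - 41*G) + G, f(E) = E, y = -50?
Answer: -3349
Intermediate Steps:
h = -1210
I(G) = 4 - G**2 + 40*G (I(G) = 4 - ((G**2 - 41*G) + G) = 4 - (G**2 - 40*G) = 4 + (-G**2 + 40*G) = 4 - G**2 + 40*G)
f(-63) + (I(y) - h) = -63 + ((4 - 1*(-50)**2 + 40*(-50)) - 1*(-1210)) = -63 + ((4 - 1*2500 - 2000) + 1210) = -63 + ((4 - 2500 - 2000) + 1210) = -63 + (-4496 + 1210) = -63 - 3286 = -3349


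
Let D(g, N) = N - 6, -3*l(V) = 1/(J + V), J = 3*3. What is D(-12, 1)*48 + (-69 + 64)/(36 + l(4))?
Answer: -336915/1403 ≈ -240.14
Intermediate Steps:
J = 9
l(V) = -1/(3*(9 + V))
D(g, N) = -6 + N
D(-12, 1)*48 + (-69 + 64)/(36 + l(4)) = (-6 + 1)*48 + (-69 + 64)/(36 - 1/(27 + 3*4)) = -5*48 - 5/(36 - 1/(27 + 12)) = -240 - 5/(36 - 1/39) = -240 - 5/1403/39 = -240 - 5*39/1403 = -240 - 195/1403 = -336915/1403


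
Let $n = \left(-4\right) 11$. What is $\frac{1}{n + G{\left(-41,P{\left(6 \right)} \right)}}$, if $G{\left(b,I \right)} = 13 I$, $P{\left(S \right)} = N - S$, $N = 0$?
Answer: $- \frac{1}{122} \approx -0.0081967$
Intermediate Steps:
$n = -44$
$P{\left(S \right)} = - S$ ($P{\left(S \right)} = 0 - S = - S$)
$\frac{1}{n + G{\left(-41,P{\left(6 \right)} \right)}} = \frac{1}{-44 + 13 \left(\left(-1\right) 6\right)} = \frac{1}{-44 + 13 \left(-6\right)} = \frac{1}{-44 - 78} = \frac{1}{-122} = - \frac{1}{122}$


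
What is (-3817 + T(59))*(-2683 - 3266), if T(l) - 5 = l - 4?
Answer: 22350393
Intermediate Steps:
T(l) = 1 + l (T(l) = 5 + (l - 4) = 5 + (-4 + l) = 1 + l)
(-3817 + T(59))*(-2683 - 3266) = (-3817 + (1 + 59))*(-2683 - 3266) = (-3817 + 60)*(-5949) = -3757*(-5949) = 22350393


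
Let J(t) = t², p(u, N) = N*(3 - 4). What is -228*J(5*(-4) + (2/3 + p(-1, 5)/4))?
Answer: -1159171/12 ≈ -96598.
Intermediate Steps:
p(u, N) = -N (p(u, N) = N*(-1) = -N)
-228*J(5*(-4) + (2/3 + p(-1, 5)/4)) = -228*(5*(-4) + (2/3 - 1*5/4))² = -228*(-20 + (2*(⅓) - 5*¼))² = -228*(-20 + (⅔ - 5/4))² = -228*(-20 - 7/12)² = -228*(-247/12)² = -228*61009/144 = -1159171/12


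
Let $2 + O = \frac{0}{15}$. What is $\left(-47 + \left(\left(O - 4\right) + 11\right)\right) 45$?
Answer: $-1890$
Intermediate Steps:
$O = -2$ ($O = -2 + \frac{0}{15} = -2 + 0 \cdot \frac{1}{15} = -2 + 0 = -2$)
$\left(-47 + \left(\left(O - 4\right) + 11\right)\right) 45 = \left(-47 + \left(\left(-2 - 4\right) + 11\right)\right) 45 = \left(-47 + \left(-6 + 11\right)\right) 45 = \left(-47 + 5\right) 45 = \left(-42\right) 45 = -1890$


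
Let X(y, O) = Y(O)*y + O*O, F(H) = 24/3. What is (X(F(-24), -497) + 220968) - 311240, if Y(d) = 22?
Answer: 156913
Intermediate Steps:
F(H) = 8 (F(H) = 24*(⅓) = 8)
X(y, O) = O² + 22*y (X(y, O) = 22*y + O*O = 22*y + O² = O² + 22*y)
(X(F(-24), -497) + 220968) - 311240 = (((-497)² + 22*8) + 220968) - 311240 = ((247009 + 176) + 220968) - 311240 = (247185 + 220968) - 311240 = 468153 - 311240 = 156913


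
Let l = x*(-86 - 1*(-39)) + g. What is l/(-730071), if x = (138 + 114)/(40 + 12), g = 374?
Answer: -1901/9490923 ≈ -0.00020030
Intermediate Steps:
x = 63/13 (x = 252/52 = 252*(1/52) = 63/13 ≈ 4.8462)
l = 1901/13 (l = 63*(-86 - 1*(-39))/13 + 374 = 63*(-86 + 39)/13 + 374 = (63/13)*(-47) + 374 = -2961/13 + 374 = 1901/13 ≈ 146.23)
l/(-730071) = (1901/13)/(-730071) = (1901/13)*(-1/730071) = -1901/9490923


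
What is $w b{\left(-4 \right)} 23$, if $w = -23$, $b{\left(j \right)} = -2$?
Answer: $1058$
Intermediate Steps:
$w b{\left(-4 \right)} 23 = \left(-23\right) \left(-2\right) 23 = 46 \cdot 23 = 1058$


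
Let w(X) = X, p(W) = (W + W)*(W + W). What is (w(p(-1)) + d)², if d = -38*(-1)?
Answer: 1764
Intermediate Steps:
p(W) = 4*W² (p(W) = (2*W)*(2*W) = 4*W²)
d = 38
(w(p(-1)) + d)² = (4*(-1)² + 38)² = (4*1 + 38)² = (4 + 38)² = 42² = 1764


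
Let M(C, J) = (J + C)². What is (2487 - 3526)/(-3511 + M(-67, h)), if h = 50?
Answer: 1039/3222 ≈ 0.32247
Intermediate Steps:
M(C, J) = (C + J)²
(2487 - 3526)/(-3511 + M(-67, h)) = (2487 - 3526)/(-3511 + (-67 + 50)²) = -1039/(-3511 + (-17)²) = -1039/(-3511 + 289) = -1039/(-3222) = -1039*(-1/3222) = 1039/3222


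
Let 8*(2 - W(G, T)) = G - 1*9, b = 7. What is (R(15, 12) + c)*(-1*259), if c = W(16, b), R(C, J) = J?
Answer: -27195/8 ≈ -3399.4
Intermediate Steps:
W(G, T) = 25/8 - G/8 (W(G, T) = 2 - (G - 1*9)/8 = 2 - (G - 9)/8 = 2 - (-9 + G)/8 = 2 + (9/8 - G/8) = 25/8 - G/8)
c = 9/8 (c = 25/8 - 1/8*16 = 25/8 - 2 = 9/8 ≈ 1.1250)
(R(15, 12) + c)*(-1*259) = (12 + 9/8)*(-1*259) = (105/8)*(-259) = -27195/8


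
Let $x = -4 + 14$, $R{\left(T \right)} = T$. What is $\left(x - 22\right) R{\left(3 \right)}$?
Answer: $-36$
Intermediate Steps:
$x = 10$
$\left(x - 22\right) R{\left(3 \right)} = \left(10 - 22\right) 3 = \left(-12\right) 3 = -36$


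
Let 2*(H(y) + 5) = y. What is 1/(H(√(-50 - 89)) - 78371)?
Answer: -313504/24571189643 - 2*I*√139/24571189643 ≈ -1.2759e-5 - 9.5965e-10*I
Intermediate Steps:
H(y) = -5 + y/2
1/(H(√(-50 - 89)) - 78371) = 1/((-5 + √(-50 - 89)/2) - 78371) = 1/((-5 + √(-139)/2) - 78371) = 1/((-5 + (I*√139)/2) - 78371) = 1/((-5 + I*√139/2) - 78371) = 1/(-78376 + I*√139/2)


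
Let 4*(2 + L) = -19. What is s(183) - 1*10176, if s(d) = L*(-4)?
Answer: -10149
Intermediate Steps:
L = -27/4 (L = -2 + (¼)*(-19) = -2 - 19/4 = -27/4 ≈ -6.7500)
s(d) = 27 (s(d) = -27/4*(-4) = 27)
s(183) - 1*10176 = 27 - 1*10176 = 27 - 10176 = -10149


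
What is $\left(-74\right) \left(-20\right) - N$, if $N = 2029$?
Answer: $-549$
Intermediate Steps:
$\left(-74\right) \left(-20\right) - N = \left(-74\right) \left(-20\right) - 2029 = 1480 - 2029 = -549$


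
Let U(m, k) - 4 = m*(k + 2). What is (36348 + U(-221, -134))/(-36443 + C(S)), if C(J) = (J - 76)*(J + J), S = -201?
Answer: 65524/74911 ≈ 0.87469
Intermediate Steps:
C(J) = 2*J*(-76 + J) (C(J) = (-76 + J)*(2*J) = 2*J*(-76 + J))
U(m, k) = 4 + m*(2 + k) (U(m, k) = 4 + m*(k + 2) = 4 + m*(2 + k))
(36348 + U(-221, -134))/(-36443 + C(S)) = (36348 + (4 + 2*(-221) - 134*(-221)))/(-36443 + 2*(-201)*(-76 - 201)) = (36348 + (4 - 442 + 29614))/(-36443 + 2*(-201)*(-277)) = (36348 + 29176)/(-36443 + 111354) = 65524/74911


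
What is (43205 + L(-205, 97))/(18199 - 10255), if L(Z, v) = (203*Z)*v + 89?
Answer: -3993361/7944 ≈ -502.69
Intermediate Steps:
L(Z, v) = 89 + 203*Z*v (L(Z, v) = 203*Z*v + 89 = 89 + 203*Z*v)
(43205 + L(-205, 97))/(18199 - 10255) = (43205 + (89 + 203*(-205)*97))/(18199 - 10255) = (43205 + (89 - 4036655))/7944 = (43205 - 4036566)*(1/7944) = -3993361*1/7944 = -3993361/7944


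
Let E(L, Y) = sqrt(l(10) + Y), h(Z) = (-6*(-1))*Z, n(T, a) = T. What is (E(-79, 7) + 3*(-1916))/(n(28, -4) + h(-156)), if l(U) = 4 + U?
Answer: 1437/227 - sqrt(21)/908 ≈ 6.3253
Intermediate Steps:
h(Z) = 6*Z
E(L, Y) = sqrt(14 + Y) (E(L, Y) = sqrt((4 + 10) + Y) = sqrt(14 + Y))
(E(-79, 7) + 3*(-1916))/(n(28, -4) + h(-156)) = (sqrt(14 + 7) + 3*(-1916))/(28 + 6*(-156)) = (sqrt(21) - 5748)/(28 - 936) = (-5748 + sqrt(21))/(-908) = (-5748 + sqrt(21))*(-1/908) = 1437/227 - sqrt(21)/908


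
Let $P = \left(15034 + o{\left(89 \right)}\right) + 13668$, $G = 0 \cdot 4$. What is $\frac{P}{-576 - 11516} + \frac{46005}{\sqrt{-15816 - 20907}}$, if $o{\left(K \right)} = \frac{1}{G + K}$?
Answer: $- \frac{2554479}{1076188} - \frac{15335 i \sqrt{36723}}{12241} \approx -2.3736 - 240.07 i$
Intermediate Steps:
$G = 0$
$o{\left(K \right)} = \frac{1}{K}$ ($o{\left(K \right)} = \frac{1}{0 + K} = \frac{1}{K}$)
$P = \frac{2554479}{89}$ ($P = \left(15034 + \frac{1}{89}\right) + 13668 = \frac{1338027}{89} + 13668 = \frac{2554479}{89} \approx 28702.0$)
$\frac{P}{-576 - 11516} + \frac{46005}{\sqrt{-15816 - 20907}} = \frac{2554479}{89 \left(-576 - 11516\right)} + \frac{46005}{\sqrt{-15816 - 20907}} = \frac{2554479}{89 \left(-12092\right)} + \frac{46005}{\sqrt{-36723}} = \frac{2554479}{89} \left(- \frac{1}{12092}\right) + \frac{46005}{i \sqrt{36723}} = - \frac{2554479}{1076188} + 46005 \left(- \frac{i \sqrt{36723}}{36723}\right) = - \frac{2554479}{1076188} - \frac{15335 i \sqrt{36723}}{12241}$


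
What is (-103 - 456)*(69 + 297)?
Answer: -204594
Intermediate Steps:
(-103 - 456)*(69 + 297) = -559*366 = -204594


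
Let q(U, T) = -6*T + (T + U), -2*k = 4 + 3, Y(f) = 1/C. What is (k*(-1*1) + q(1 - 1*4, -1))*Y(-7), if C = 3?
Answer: 11/6 ≈ 1.8333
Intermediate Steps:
Y(f) = ⅓ (Y(f) = 1/3 = ⅓)
k = -7/2 (k = -(4 + 3)/2 = -½*7 = -7/2 ≈ -3.5000)
q(U, T) = U - 5*T
(k*(-1*1) + q(1 - 1*4, -1))*Y(-7) = (-(-7)/2 + ((1 - 1*4) - 5*(-1)))*(⅓) = (-7/2*(-1) + ((1 - 4) + 5))*(⅓) = (7/2 + (-3 + 5))*(⅓) = (7/2 + 2)*(⅓) = (11/2)*(⅓) = 11/6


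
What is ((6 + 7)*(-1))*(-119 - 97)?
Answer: 2808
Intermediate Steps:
((6 + 7)*(-1))*(-119 - 97) = (13*(-1))*(-216) = -13*(-216) = 2808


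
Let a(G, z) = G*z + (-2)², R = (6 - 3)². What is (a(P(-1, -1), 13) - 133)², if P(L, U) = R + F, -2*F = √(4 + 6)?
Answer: 1133/2 + 156*√10 ≈ 1059.8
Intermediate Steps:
F = -√10/2 (F = -√(4 + 6)/2 = -√10/2 ≈ -1.5811)
R = 9 (R = 3² = 9)
P(L, U) = 9 - √10/2
a(G, z) = 4 + G*z (a(G, z) = G*z + 4 = 4 + G*z)
(a(P(-1, -1), 13) - 133)² = ((4 + (9 - √10/2)*13) - 133)² = ((4 + (117 - 13*√10/2)) - 133)² = ((121 - 13*√10/2) - 133)² = (-12 - 13*√10/2)²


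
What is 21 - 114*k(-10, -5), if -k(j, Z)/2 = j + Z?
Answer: -3399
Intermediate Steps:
k(j, Z) = -2*Z - 2*j (k(j, Z) = -2*(j + Z) = -2*(Z + j) = -2*Z - 2*j)
21 - 114*k(-10, -5) = 21 - 114*(-2*(-5) - 2*(-10)) = 21 - 114*(10 + 20) = 21 - 114*30 = 21 - 3420 = -3399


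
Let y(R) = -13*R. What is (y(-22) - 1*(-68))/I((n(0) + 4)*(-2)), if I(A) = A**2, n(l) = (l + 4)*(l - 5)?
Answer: 177/512 ≈ 0.34570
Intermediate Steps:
n(l) = (-5 + l)*(4 + l) (n(l) = (4 + l)*(-5 + l) = (-5 + l)*(4 + l))
(y(-22) - 1*(-68))/I((n(0) + 4)*(-2)) = (-13*(-22) - 1*(-68))/((((-20 + 0**2 - 1*0) + 4)*(-2))**2) = (286 + 68)/((((-20 + 0 + 0) + 4)*(-2))**2) = 354/(((-20 + 4)*(-2))**2) = 354/((-16*(-2))**2) = 354/(32**2) = 354/1024 = 354*(1/1024) = 177/512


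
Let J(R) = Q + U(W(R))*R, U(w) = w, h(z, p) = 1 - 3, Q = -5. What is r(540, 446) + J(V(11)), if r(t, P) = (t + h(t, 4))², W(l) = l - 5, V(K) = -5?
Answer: 289489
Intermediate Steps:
W(l) = -5 + l
h(z, p) = -2
r(t, P) = (-2 + t)² (r(t, P) = (t - 2)² = (-2 + t)²)
J(R) = -5 + R*(-5 + R) (J(R) = -5 + (-5 + R)*R = -5 + R*(-5 + R))
r(540, 446) + J(V(11)) = (-2 + 540)² + (-5 - 5*(-5 - 5)) = 538² + (-5 - 5*(-10)) = 289444 + (-5 + 50) = 289444 + 45 = 289489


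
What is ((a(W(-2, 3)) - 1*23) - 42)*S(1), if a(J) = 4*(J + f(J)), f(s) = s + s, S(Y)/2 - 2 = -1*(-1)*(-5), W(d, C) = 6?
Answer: -42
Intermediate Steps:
S(Y) = -6 (S(Y) = 4 + 2*(-1*(-1)*(-5)) = 4 + 2*(1*(-5)) = 4 + 2*(-5) = 4 - 10 = -6)
f(s) = 2*s
a(J) = 12*J (a(J) = 4*(J + 2*J) = 4*(3*J) = 12*J)
((a(W(-2, 3)) - 1*23) - 42)*S(1) = ((12*6 - 1*23) - 42)*(-6) = ((72 - 23) - 42)*(-6) = (49 - 42)*(-6) = 7*(-6) = -42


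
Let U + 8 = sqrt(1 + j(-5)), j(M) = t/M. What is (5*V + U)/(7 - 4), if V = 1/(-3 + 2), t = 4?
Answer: -13/3 + sqrt(5)/15 ≈ -4.1843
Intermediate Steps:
j(M) = 4/M
V = -1 (V = 1/(-1) = -1)
U = -8 + sqrt(5)/5 (U = -8 + sqrt(1 + 4/(-5)) = -8 + sqrt(1 + 4*(-1/5)) = -8 + sqrt(1 - 4/5) = -8 + sqrt(1/5) = -8 + sqrt(5)/5 ≈ -7.5528)
(5*V + U)/(7 - 4) = (5*(-1) + (-8 + sqrt(5)/5))/(7 - 4) = (-5 + (-8 + sqrt(5)/5))/3 = (-13 + sqrt(5)/5)/3 = -13/3 + sqrt(5)/15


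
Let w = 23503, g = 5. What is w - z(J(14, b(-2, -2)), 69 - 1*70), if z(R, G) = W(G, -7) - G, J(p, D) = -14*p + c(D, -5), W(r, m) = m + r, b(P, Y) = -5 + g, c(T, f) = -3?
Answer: 23510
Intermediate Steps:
b(P, Y) = 0 (b(P, Y) = -5 + 5 = 0)
J(p, D) = -3 - 14*p (J(p, D) = -14*p - 3 = -3 - 14*p)
z(R, G) = -7 (z(R, G) = (-7 + G) - G = -7)
w - z(J(14, b(-2, -2)), 69 - 1*70) = 23503 - 1*(-7) = 23503 + 7 = 23510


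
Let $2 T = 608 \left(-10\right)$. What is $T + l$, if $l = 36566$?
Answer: $33526$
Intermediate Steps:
$T = -3040$ ($T = \frac{608 \left(-10\right)}{2} = \frac{1}{2} \left(-6080\right) = -3040$)
$T + l = -3040 + 36566 = 33526$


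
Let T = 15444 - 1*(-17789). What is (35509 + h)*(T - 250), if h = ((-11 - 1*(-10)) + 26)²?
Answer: 1191807722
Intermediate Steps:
h = 625 (h = ((-11 + 10) + 26)² = (-1 + 26)² = 25² = 625)
T = 33233 (T = 15444 + 17789 = 33233)
(35509 + h)*(T - 250) = (35509 + 625)*(33233 - 250) = 36134*32983 = 1191807722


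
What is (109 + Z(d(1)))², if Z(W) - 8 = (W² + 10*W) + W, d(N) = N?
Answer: 16641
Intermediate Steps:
Z(W) = 8 + W² + 11*W (Z(W) = 8 + ((W² + 10*W) + W) = 8 + (W² + 11*W) = 8 + W² + 11*W)
(109 + Z(d(1)))² = (109 + (8 + 1² + 11*1))² = (109 + (8 + 1 + 11))² = (109 + 20)² = 129² = 16641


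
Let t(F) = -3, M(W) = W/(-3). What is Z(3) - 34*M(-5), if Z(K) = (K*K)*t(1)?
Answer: -251/3 ≈ -83.667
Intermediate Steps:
M(W) = -W/3 (M(W) = W*(-⅓) = -W/3)
Z(K) = -3*K² (Z(K) = (K*K)*(-3) = K²*(-3) = -3*K²)
Z(3) - 34*M(-5) = -3*3² - (-34)*(-5)/3 = -3*9 - 34*5/3 = -27 - 170/3 = -251/3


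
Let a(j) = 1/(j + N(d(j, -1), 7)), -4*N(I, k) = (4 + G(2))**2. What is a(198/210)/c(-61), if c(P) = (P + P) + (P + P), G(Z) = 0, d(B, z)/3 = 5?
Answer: 35/26108 ≈ 0.0013406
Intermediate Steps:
d(B, z) = 15 (d(B, z) = 3*5 = 15)
c(P) = 4*P (c(P) = 2*P + 2*P = 4*P)
N(I, k) = -4 (N(I, k) = -(4 + 0)**2/4 = -1/4*4**2 = -1/4*16 = -4)
a(j) = 1/(-4 + j) (a(j) = 1/(j - 4) = 1/(-4 + j))
a(198/210)/c(-61) = 1/((-4 + 198/210)*((4*(-61)))) = 1/((-4 + 198*(1/210))*(-244)) = -1/244/(-4 + 33/35) = -1/244/(-107/35) = -35/107*(-1/244) = 35/26108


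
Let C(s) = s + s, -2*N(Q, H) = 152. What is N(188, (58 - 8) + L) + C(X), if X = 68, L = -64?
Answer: 60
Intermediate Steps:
N(Q, H) = -76 (N(Q, H) = -½*152 = -76)
C(s) = 2*s
N(188, (58 - 8) + L) + C(X) = -76 + 2*68 = -76 + 136 = 60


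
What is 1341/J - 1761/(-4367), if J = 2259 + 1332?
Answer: 1353322/1742433 ≈ 0.77669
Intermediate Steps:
J = 3591
1341/J - 1761/(-4367) = 1341/3591 - 1761/(-4367) = 1341*(1/3591) - 1761*(-1/4367) = 149/399 + 1761/4367 = 1353322/1742433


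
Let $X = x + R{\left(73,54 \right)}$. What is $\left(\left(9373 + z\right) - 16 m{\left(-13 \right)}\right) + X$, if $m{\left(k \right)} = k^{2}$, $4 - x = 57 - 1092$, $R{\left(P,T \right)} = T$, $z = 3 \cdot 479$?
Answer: $9199$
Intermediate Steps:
$z = 1437$
$x = 1039$ ($x = 4 - \left(57 - 1092\right) = 4 - -1035 = 4 + 1035 = 1039$)
$X = 1093$ ($X = 1039 + 54 = 1093$)
$\left(\left(9373 + z\right) - 16 m{\left(-13 \right)}\right) + X = \left(\left(9373 + 1437\right) - 16 \left(-13\right)^{2}\right) + 1093 = \left(10810 - 2704\right) + 1093 = 8106 + 1093 = 9199$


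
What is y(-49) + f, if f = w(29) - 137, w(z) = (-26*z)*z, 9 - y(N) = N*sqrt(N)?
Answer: -21994 + 343*I ≈ -21994.0 + 343.0*I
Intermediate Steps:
y(N) = 9 - N**(3/2) (y(N) = 9 - N*sqrt(N) = 9 - N**(3/2))
w(z) = -26*z**2
f = -22003 (f = -26*29**2 - 137 = -26*841 - 137 = -21866 - 137 = -22003)
y(-49) + f = (9 - (-49)**(3/2)) - 22003 = (9 - (-343)*I) - 22003 = (9 + 343*I) - 22003 = -21994 + 343*I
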